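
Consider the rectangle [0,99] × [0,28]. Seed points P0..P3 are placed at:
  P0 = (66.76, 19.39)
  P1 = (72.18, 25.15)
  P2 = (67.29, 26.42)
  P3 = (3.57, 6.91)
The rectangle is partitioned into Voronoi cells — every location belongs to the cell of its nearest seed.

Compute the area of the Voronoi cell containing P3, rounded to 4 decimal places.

Area of P3's cell: 979.5773

1. box [0,99]×[0,28]: [(0, 0) (99, 0) (99, 28) (0, 28)]
2. ⊥bis P3·P0 via (35.165,13.15): [(0, 0) (37.7621, 0) (32.2321, 28) (0, 28)]  |A|=979.9195
3. ⊥bis P3·P1 via (37.875,16.03): [(0, 0) (37.7621, 0) (32.2321, 28) (0, 28)]  |A|=979.9195
4. ⊥bis P3·P2 via (35.43,16.665): [(0, 0) (37.7621, 0) (32.7277, 25.4907) (31.9594, 28) (0, 28)]  |A|=979.5773
5. canonical 5-gon: [(0, 0) (37.7621, 0) (32.7277, 25.4907) (31.9594, 28) (0, 28)]
6. shoelace: 979.5773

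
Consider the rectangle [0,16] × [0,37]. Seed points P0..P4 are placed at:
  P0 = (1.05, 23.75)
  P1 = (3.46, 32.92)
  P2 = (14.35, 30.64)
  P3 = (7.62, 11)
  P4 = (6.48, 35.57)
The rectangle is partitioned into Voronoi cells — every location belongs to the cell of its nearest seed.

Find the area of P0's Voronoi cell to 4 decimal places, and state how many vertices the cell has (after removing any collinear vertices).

1. box [0,16]×[0,37]: [(0, 0) (16, 0) (16, 37) (0, 37)]
2. ⊥bis P0·P1 via (2.255,28.335): [(0, 28.9276) (0, 0) (16, 0) (16, 24.7226)]  |A|=429.2022
3. ⊥bis P0·P2 via (7.7,27.195): [(7.8745, 26.8581) (0, 28.9276) (0, 0) (16, 0) (16, 11.1732)]  |A|=374.1545
4. ⊥bis P0·P3 via (4.335,17.375): [(11.0063, 20.8127) (7.8745, 26.8581) (0, 28.9276) (0, 15.1412)]  |A|=96.4307
5. ⊥bis P0·P4 via (3.765,29.66): [(11.0063, 20.8127) (7.8745, 26.8581) (0, 28.9276) (0, 15.1412)]  |A|=96.4307
6. canonical 4-gon: [(11.0063, 20.8127) (7.8745, 26.8581) (0, 28.9276) (0, 15.1412)]
7. shoelace: 96.4307

Area of P0's cell: 96.4307 (4 vertices)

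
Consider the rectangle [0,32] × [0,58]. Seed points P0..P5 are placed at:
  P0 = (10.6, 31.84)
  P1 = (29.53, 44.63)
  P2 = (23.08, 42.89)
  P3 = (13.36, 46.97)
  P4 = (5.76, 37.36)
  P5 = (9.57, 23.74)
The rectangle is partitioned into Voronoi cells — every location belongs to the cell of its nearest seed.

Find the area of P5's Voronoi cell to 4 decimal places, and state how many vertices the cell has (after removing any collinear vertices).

1. box [0,32]×[0,58]: [(0, 0) (32, 0) (32, 58) (0, 58)]
2. ⊥bis P5·P0 via (10.085,27.79): [(0, 29.0724) (0, 0) (32, 0) (32, 25.0033)]  |A|=865.2111
3. ⊥bis P5·P1 via (19.55,34.185): [(28.7235, 25.4199) (0, 29.0724) (0, 0) (32, 0) (32, 22.2893)]  |A|=860.7648
4. ⊥bis P5·P2 via (16.325,33.315): [(27.2505, 25.6072) (0, 29.0724) (0, 0) (32, 0) (32, 22.2566)]  |A|=858.6883
5. ⊥bis P5·P3 via (11.465,35.355): [(27.2505, 25.6072) (0, 29.0724) (0, 0) (32, 0) (32, 22.2566)]  |A|=858.6883
6. ⊥bis P5·P4 via (7.665,30.55): [(27.2505, 25.6072) (1.6382, 28.8641) (0, 28.4058) (0, 0) (32, 0) (32, 22.2566)]  |A|=858.1423
7. canonical 6-gon: [(27.2505, 25.6072) (1.6382, 28.8641) (0, 28.4058) (0, 0) (32, 0) (32, 22.2566)]
8. shoelace: 858.1423

Area of P5's cell: 858.1423 (6 vertices)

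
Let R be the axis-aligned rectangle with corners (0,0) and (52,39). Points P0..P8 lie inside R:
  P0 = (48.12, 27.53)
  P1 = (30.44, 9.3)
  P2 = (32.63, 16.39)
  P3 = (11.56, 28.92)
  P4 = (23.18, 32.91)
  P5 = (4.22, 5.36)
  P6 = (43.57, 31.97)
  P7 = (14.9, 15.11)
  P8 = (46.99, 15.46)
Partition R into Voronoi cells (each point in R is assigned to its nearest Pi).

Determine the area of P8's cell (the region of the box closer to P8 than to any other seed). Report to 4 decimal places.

1. box [0,52]×[0,39]: [(0, 0) (52, 0) (52, 39) (0, 39)]
2. ⊥bis P8·P0 via (47.555,21.495): [(0, 25.9471) (0, 0) (52, 0) (52, 21.0789)]  |A|=1222.6755
3. ⊥bis P8·P1 via (38.715,12.38): [(34.8807, 22.6816) (43.3229, 0) (52, 0) (52, 21.0789)]  |A|=278.8328
4. ⊥bis P8·P2 via (39.81,15.925): [(40.2152, 22.1822) (39.4522, 10.3995) (43.3229, 0) (52, 0) (52, 21.0789)]  |A|=247.2147
5. ⊥bis P8·P3 via (29.275,22.19): [(40.2152, 22.1822) (39.4522, 10.3995) (43.3229, 0) (52, 0) (52, 21.0789)]  |A|=247.2147
6. ⊥bis P8·P4 via (35.085,24.185): [(40.2152, 22.1822) (39.4522, 10.3995) (43.3229, 0) (52, 0) (52, 21.0789)]  |A|=247.2147
7. ⊥bis P8·P5 via (25.605,10.41): [(40.2152, 22.1822) (39.4522, 10.3995) (43.3229, 0) (52, 0) (52, 21.0789)]  |A|=247.2147
8. ⊥bis P8·P6 via (45.28,23.715): [(40.2152, 22.1822) (39.4522, 10.3995) (43.3229, 0) (52, 0) (52, 21.0789)]  |A|=247.2147
9. ⊥bis P8·P7 via (30.945,15.285): [(40.2152, 22.1822) (39.4522, 10.3995) (43.3229, 0) (52, 0) (52, 21.0789)]  |A|=247.2147
10. canonical 5-gon: [(40.2152, 22.1822) (39.4522, 10.3995) (43.3229, 0) (52, 0) (52, 21.0789)]
11. shoelace: 247.2147

Area of P8's cell: 247.2147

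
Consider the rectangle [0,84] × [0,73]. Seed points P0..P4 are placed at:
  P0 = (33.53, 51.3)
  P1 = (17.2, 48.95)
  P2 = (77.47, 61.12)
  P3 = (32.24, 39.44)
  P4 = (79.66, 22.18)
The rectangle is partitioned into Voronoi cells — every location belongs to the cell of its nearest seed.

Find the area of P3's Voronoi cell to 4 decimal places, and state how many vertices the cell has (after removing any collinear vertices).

1. box [0,84]×[0,73]: [(0, 0) (84, 0) (84, 73) (0, 73)]
2. ⊥bis P3·P0 via (32.885,45.37): [(0, 48.9469) (0, 0) (84, 0) (84, 39.8103)]  |A|=3727.7999
3. ⊥bis P3·P1 via (24.72,44.195): [(25.9406, 46.1253) (0, 5.1005) (0, 0) (84, 0) (84, 39.8103)]  |A|=3159.0997
4. ⊥bis P3·P2 via (54.855,50.28): [(58.5464, 42.5788) (25.9406, 46.1253) (0, 5.1005) (0, 0) (78.9556, 0)]  |A|=2545.0497
5. ⊥bis P3·P4 via (55.95,30.81): [(59.5054, 40.5781) (58.5464, 42.5788) (25.9406, 46.1253) (0, 5.1005) (0, 0) (44.7357, 0)]  |A|=1850.7613
6. canonical 6-gon: [(59.5054, 40.5781) (58.5464, 42.5788) (25.9406, 46.1253) (0, 5.1005) (0, 0) (44.7357, 0)]
7. shoelace: 1850.7613

Area of P3's cell: 1850.7613 (6 vertices)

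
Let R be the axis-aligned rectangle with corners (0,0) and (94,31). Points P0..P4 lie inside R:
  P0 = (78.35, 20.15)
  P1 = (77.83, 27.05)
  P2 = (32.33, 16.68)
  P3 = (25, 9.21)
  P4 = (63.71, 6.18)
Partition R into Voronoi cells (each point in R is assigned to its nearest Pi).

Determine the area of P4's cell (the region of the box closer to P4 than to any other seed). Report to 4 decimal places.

1. box [0,94]×[0,31]: [(0, 0) (94, 0) (94, 31) (0, 31)]
2. ⊥bis P4·P0 via (71.03,13.165): [(0, 0) (83.5925, 0) (54.0112, 31) (0, 31)]  |A|=2132.8577
3. ⊥bis P4·P1 via (70.77,16.615): [(0, 0) (83.5925, 0) (62.2142, 22.4036) (49.5083, 31) (0, 31)]  |A|=2113.5033
4. ⊥bis P4·P2 via (48.02,11.43): [(44.1954, 0) (83.5925, 0) (62.2142, 22.4036) (53.6342, 28.2085)]  |A|=589.7281
5. ⊥bis P4·P3 via (44.355,7.695): [(44.1954, 0) (83.5925, 0) (62.2142, 22.4036) (53.6342, 28.2085)]  |A|=589.7281
6. canonical 4-gon: [(44.1954, 0) (83.5925, 0) (62.2142, 22.4036) (53.6342, 28.2085)]
7. shoelace: 589.7281

Area of P4's cell: 589.7281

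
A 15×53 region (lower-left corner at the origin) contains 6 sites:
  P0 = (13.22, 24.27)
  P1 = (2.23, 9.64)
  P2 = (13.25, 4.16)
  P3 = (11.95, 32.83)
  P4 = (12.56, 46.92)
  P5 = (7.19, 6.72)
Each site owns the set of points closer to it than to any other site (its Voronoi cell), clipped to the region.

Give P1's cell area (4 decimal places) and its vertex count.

Area of P1's cell: 104.0462 (3 vertices)

1. box [0,15]×[0,53]: [(0, 0) (15, 0) (15, 53) (0, 53)]
2. ⊥bis P1·P0 via (7.725,16.955): [(0, 22.758) (0, 0) (15, 0) (15, 11.49)]  |A|=256.8603
3. ⊥bis P1·P2 via (7.74,6.9): [(11.3762, 14.2122) (0, 22.758) (0, 0) (4.3088, 0)]  |A|=160.0685
4. ⊥bis P1·P3 via (7.09,21.235): [(11.3762, 14.2122) (0, 22.758) (0, 0) (4.3088, 0)]  |A|=160.0685
5. ⊥bis P1·P4 via (7.395,28.28): [(11.3762, 14.2122) (0, 22.758) (0, 0) (4.3088, 0)]  |A|=160.0685
6. ⊥bis P1·P5 via (4.71,8.18): [(9.2164, 15.8347) (0, 22.758) (0, 0.1795)]  |A|=104.0462
7. canonical 3-gon: [(9.2164, 15.8347) (0, 22.758) (0, 0.1795)]
8. shoelace: 104.0462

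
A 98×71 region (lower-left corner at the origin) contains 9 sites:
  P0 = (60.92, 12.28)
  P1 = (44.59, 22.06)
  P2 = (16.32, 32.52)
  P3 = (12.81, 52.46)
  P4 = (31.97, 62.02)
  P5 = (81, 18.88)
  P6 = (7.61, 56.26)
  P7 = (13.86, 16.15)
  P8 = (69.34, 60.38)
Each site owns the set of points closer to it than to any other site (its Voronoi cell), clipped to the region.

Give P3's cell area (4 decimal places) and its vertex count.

1. box [0,98]×[0,71]: [(0, 0) (98, 0) (98, 71) (0, 71)]
2. ⊥bis P3·P0 via (36.865,32.37): [(0, 0) (9.8306, 0) (69.1276, 71) (0, 71)]  |A|=2803.0147
3. ⊥bis P3·P1 via (28.7,37.26): [(0, 7.2572) (60.9749, 71) (0, 71)]  |A|=1943.356
4. ⊥bis P3·P2 via (14.565,42.49): [(0, 39.9262) (37.5779, 46.5409) (60.9749, 71) (0, 71)]  |A|=1329.54
5. ⊥bis P3·P4 via (22.39,57.24): [(0, 39.9262) (28.5236, 44.9471) (15.5244, 71) (0, 71)]  |A|=645.3965
6. ⊥bis P3·P5 via (46.905,35.67): [(0, 39.9262) (28.5236, 44.9471) (15.5244, 71) (0, 71)]  |A|=645.3965
7. ⊥bis P3·P6 via (10.21,54.36): [(0, 40.3884) (0, 39.9262) (28.5236, 44.9471) (18.302, 65.4332)]  |A|=322.0602
8. ⊥bis P3·P7 via (13.335,34.305): [(0, 40.3884) (0, 39.9262) (28.5236, 44.9471) (18.302, 65.4332)]  |A|=322.0602
9. ⊥bis P3·P8 via (41.075,56.42): [(0, 40.3884) (0, 39.9262) (28.5236, 44.9471) (18.302, 65.4332)]  |A|=322.0602
10. canonical 4-gon: [(0, 40.3884) (0, 39.9262) (28.5236, 44.9471) (18.302, 65.4332)]
11. shoelace: 322.0602

Area of P3's cell: 322.0602 (4 vertices)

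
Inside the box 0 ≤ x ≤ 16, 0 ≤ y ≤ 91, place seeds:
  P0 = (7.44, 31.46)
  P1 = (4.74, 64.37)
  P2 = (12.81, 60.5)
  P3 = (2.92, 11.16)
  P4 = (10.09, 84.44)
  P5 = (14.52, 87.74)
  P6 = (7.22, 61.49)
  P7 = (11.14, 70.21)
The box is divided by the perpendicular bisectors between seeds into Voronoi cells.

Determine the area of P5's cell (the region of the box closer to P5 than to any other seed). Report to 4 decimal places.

Area of P5's cell: 36.2858

1. box [0,16]×[0,91]: [(0, 0) (16, 0) (16, 91) (0, 91)]
2. ⊥bis P5·P0 via (10.98,59.6): [(0, 60.9813) (16, 58.9685) (16, 91) (0, 91)]  |A|=496.4019
3. ⊥bis P5·P1 via (9.63,76.055): [(0, 80.085) (16, 73.3892) (16, 91) (0, 91)]  |A|=228.2059
4. ⊥bis P5·P2 via (13.665,74.12): [(0, 80.085) (14.3577, 74.0765) (16, 73.9734) (16, 91) (0, 91)]  |A|=227.7262
5. ⊥bis P5·P3 via (8.72,49.45): [(0, 80.085) (14.3577, 74.0765) (16, 73.9734) (16, 91) (0, 91)]  |A|=227.7262
6. ⊥bis P5·P4 via (12.305,86.09): [(16, 81.1297) (16, 91) (8.6474, 91)]  |A|=36.2858
7. ⊥bis P5·P6 via (10.87,74.615): [(16, 81.1297) (16, 91) (8.6474, 91)]  |A|=36.2858
8. ⊥bis P5·P7 via (12.83,78.975): [(16, 81.1297) (16, 91) (8.6474, 91)]  |A|=36.2858
9. canonical 3-gon: [(16, 81.1297) (16, 91) (8.6474, 91)]
10. shoelace: 36.2858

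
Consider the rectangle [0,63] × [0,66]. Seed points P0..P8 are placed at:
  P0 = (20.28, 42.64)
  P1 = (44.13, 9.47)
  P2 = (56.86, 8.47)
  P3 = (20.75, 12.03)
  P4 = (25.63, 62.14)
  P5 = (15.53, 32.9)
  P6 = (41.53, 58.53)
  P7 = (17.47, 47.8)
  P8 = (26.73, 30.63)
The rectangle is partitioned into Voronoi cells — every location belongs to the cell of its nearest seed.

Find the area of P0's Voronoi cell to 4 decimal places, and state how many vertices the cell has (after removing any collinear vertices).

1. box [0,63]×[0,66]: [(0, 0) (63, 0) (63, 66) (0, 66)]
2. ⊥bis P0·P1 via (32.205,26.055): [(0, 2.8989) (63, 48.1973) (63, 66) (0, 66)]  |A|=2548.4704
3. ⊥bis P0·P2 via (38.57,25.555): [(0, 2.8989) (53.0124, 41.016) (63, 51.708) (63, 66) (0, 66)]  |A|=2530.9385
4. ⊥bis P0·P3 via (20.515,27.335): [(0, 27.02) (34.2791, 27.5463) (53.0124, 41.016) (63, 51.708) (63, 66) (0, 66)]  |A|=2117.5127
5. ⊥bis P0·P4 via (22.955,52.39): [(0, 58.6879) (0, 27.02) (34.2791, 27.5463) (53.0124, 41.016) (55.3378, 43.5055)]  |A|=1151.8639
6. ⊥bis P0·P5 via (17.905,37.77): [(0, 58.6879) (0, 46.5019) (36.134, 28.8801) (53.0124, 41.016) (55.3378, 43.5055)]  |A|=777.5127
7. ⊥bis P0·P6 via (30.905,50.585): [(31.2589, 50.1118) (0, 58.6879) (0, 46.5019) (36.134, 28.8801) (43.2885, 34.0243)]  |A|=619.5893
8. ⊥bis P0·P7 via (18.875,45.22): [(31.2589, 50.1118) (28.9972, 50.7323) (11.1995, 41.0401) (36.134, 28.8801) (43.2885, 34.0243)]  |A|=340.0323
9. ⊥bis P0·P8 via (23.505,36.635): [(36.2272, 43.4675) (31.2589, 50.1118) (28.9972, 50.7323) (11.1995, 41.0401) (21.9475, 35.7985)]  |A|=184.2945
10. canonical 5-gon: [(36.2272, 43.4675) (31.2589, 50.1118) (28.9972, 50.7323) (11.1995, 41.0401) (21.9475, 35.7985)]
11. shoelace: 184.2945

Area of P0's cell: 184.2945 (5 vertices)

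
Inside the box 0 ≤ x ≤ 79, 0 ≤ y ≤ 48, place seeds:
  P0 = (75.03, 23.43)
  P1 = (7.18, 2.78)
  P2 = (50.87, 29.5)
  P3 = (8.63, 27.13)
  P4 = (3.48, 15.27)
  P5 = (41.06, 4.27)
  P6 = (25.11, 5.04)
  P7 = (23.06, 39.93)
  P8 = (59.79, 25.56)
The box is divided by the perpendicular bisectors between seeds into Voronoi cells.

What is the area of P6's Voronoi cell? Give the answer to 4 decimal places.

1. box [0,79]×[0,48]: [(0, 0) (79, 0) (79, 48) (0, 48)]
2. ⊥bis P6·P0 via (50.07,14.235): [(0, 0) (55.314, 0) (37.6313, 48) (0, 48)]  |A|=2230.6885
3. ⊥bis P6·P1 via (16.145,3.91): [(16.6378, 0) (55.314, 0) (37.6313, 48) (10.5876, 48)]  |A|=1577.2769
4. ⊥bis P6·P2 via (37.99,17.27): [(10.8596, 45.8423) (16.6378, 0) (54.3885, 0)]  |A|=865.2878
5. ⊥bis P6·P3 via (16.87,16.085): [(29.8912, 25.7993) (14.8046, 14.5441) (16.6378, 0) (54.3885, 0)]  |A|=606.9965
6. ⊥bis P6·P4 via (14.295,10.155): [(29.8912, 25.7993) (17.2248, 16.3497) (15.1342, 11.9294) (16.6378, 0) (54.3885, 0)]  |A|=603.5348
7. ⊥bis P6·P5 via (33.085,4.655): [(33.9018, 21.5754) (29.8912, 25.7993) (17.2248, 16.3497) (15.1342, 11.9294) (16.6378, 0) (32.8603, 0)]  |A|=371.2949
8. ⊥bis P6·P7 via (24.085,22.485): [(33.9018, 21.5754) (32.5651, 22.9833) (25.5652, 22.572) (17.2248, 16.3497) (15.1342, 11.9294) (16.6378, 0) (32.8603, 0)]  |A|=360.8892
9. ⊥bis P6·P8 via (42.45,15.3): [(33.9018, 21.5754) (32.5651, 22.9833) (25.5652, 22.572) (17.2248, 16.3497) (15.1342, 11.9294) (16.6378, 0) (32.8603, 0)]  |A|=360.8892
10. canonical 7-gon: [(33.9018, 21.5754) (32.5651, 22.9833) (25.5652, 22.572) (17.2248, 16.3497) (15.1342, 11.9294) (16.6378, 0) (32.8603, 0)]
11. shoelace: 360.8892

Area of P6's cell: 360.8892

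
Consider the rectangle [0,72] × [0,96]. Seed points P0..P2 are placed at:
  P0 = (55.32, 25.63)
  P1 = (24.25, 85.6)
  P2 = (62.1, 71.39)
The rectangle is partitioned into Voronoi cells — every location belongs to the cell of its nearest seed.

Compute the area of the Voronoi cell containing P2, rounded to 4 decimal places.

1. box [0,72]×[0,96]: [(0, 0) (72, 0) (72, 96) (0, 96)]
2. ⊥bis P2·P0 via (58.71,48.51): [(0, 57.2087) (72, 46.5409) (72, 96) (0, 96)]  |A|=3177.0135
3. ⊥bis P2·P1 via (43.175,78.495): [(33.3295, 52.2705) (72, 46.5409) (72, 96) (49.7469, 96)]  |A|=1442.8619
4. canonical 4-gon: [(33.3295, 52.2705) (72, 46.5409) (72, 96) (49.7469, 96)]
5. shoelace: 1442.8619

Area of P2's cell: 1442.8619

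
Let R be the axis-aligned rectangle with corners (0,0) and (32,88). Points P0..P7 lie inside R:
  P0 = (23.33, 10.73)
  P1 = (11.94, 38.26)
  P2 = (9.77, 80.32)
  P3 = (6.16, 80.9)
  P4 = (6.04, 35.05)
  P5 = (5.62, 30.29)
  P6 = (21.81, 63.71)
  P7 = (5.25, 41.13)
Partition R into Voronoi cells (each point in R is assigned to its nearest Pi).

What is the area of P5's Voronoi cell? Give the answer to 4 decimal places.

Area of P5's cell: 290.9824

1. box [0,32]×[0,88]: [(0, 0) (32, 0) (32, 88) (0, 88)]
2. ⊥bis P5·P0 via (14.475,20.51): [(0, 7.4041) (32, 36.3775) (32, 88) (0, 88)]  |A|=2115.4955
3. ⊥bis P5·P1 via (8.78,34.275): [(0, 41.2373) (0, 7.4041) (19.9207, 25.4407)]  |A|=336.9918
4. ⊥bis P5·P2 via (7.695,55.305): [(0, 41.2373) (0, 7.4041) (19.9207, 25.4407)]  |A|=336.9918
5. ⊥bis P5·P3 via (5.89,55.595): [(0, 41.2373) (0, 7.4041) (19.9207, 25.4407)]  |A|=336.9918
6. ⊥bis P5·P4 via (5.83,32.67): [(11.4268, 32.1762) (0, 33.1844) (0, 7.4041) (19.9207, 25.4407)]  |A|=290.9824
7. ⊥bis P5·P6 via (13.715,47): [(11.4268, 32.1762) (0, 33.1844) (0, 7.4041) (19.9207, 25.4407)]  |A|=290.9824
8. ⊥bis P5·P7 via (5.435,35.71): [(11.4268, 32.1762) (0, 33.1844) (0, 7.4041) (19.9207, 25.4407)]  |A|=290.9824
9. canonical 4-gon: [(11.4268, 32.1762) (0, 33.1844) (0, 7.4041) (19.9207, 25.4407)]
10. shoelace: 290.9824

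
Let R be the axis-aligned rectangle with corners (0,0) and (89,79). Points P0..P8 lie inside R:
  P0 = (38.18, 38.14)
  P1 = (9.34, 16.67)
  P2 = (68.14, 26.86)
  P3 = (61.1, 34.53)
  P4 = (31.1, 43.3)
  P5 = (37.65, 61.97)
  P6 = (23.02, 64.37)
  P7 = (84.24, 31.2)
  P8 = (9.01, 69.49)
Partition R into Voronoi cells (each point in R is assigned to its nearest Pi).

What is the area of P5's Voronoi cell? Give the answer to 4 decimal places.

1. box [0,89]×[0,79]: [(0, 0) (89, 0) (89, 79) (0, 79)]
2. ⊥bis P5·P0 via (37.915,50.055): [(0, 49.2117) (89, 51.1912) (89, 79) (0, 79)]  |A|=2563.0704
3. ⊥bis P5·P1 via (23.495,39.32): [(0, 54.0031) (7.4033, 49.3764) (89, 51.1912) (89, 79) (0, 79)]  |A|=2545.3344
4. ⊥bis P5·P2 via (52.895,44.415): [(0, 54.0031) (7.4033, 49.3764) (59.954, 50.5452) (89, 75.7691) (89, 79) (0, 79)]  |A|=2188.3901
5. ⊥bis P5·P3 via (49.375,48.25): [(0, 54.0031) (7.4033, 49.3764) (51.8498, 50.3649) (85.3571, 79) (0, 79)]  |A|=1976.6248
6. ⊥bis P5·P4 via (34.375,52.635): [(0, 64.6948) (41.5016, 50.1348) (51.8498, 50.3649) (85.3571, 79) (0, 79)]  |A|=1673.075
7. ⊥bis P5·P6 via (30.335,63.17): [(28.9207, 54.5485) (41.5016, 50.1348) (51.8498, 50.3649) (85.3571, 79) (32.9319, 79)]  |A|=1063.6008
8. ⊥bis P5·P7 via (60.945,46.585): [(28.9207, 54.5485) (41.5016, 50.1348) (51.8498, 50.3649) (78.461, 73.1067) (82.3532, 79) (32.9319, 79)]  |A|=1054.7495
9. ⊥bis P5·P8 via (23.33,65.73): [(28.9207, 54.5485) (41.5016, 50.1348) (51.8498, 50.3649) (78.461, 73.1067) (82.3532, 79) (32.9319, 79)]  |A|=1054.7495
10. canonical 6-gon: [(28.9207, 54.5485) (41.5016, 50.1348) (51.8498, 50.3649) (78.461, 73.1067) (82.3532, 79) (32.9319, 79)]
11. shoelace: 1054.7495

Area of P5's cell: 1054.7495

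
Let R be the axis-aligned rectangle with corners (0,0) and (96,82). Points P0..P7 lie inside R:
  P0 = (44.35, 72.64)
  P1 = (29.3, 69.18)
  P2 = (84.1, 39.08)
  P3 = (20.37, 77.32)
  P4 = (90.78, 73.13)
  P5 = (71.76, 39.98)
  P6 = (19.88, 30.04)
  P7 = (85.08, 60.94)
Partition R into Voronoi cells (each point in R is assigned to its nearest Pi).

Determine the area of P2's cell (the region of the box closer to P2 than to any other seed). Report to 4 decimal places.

1. box [0,96]×[0,82]: [(0, 0) (96, 0) (96, 82) (0, 82)]
2. ⊥bis P2·P0 via (64.225,55.86): [(17.0637, 0) (96, 0) (96, 82) (86.2944, 82)]  |A|=3634.3181
3. ⊥bis P2·P1 via (56.7,54.13): [(45.4087, 33.5732) (26.968, 0) (96, 0) (96, 82) (86.2944, 82)]  |A|=3468.0585
4. ⊥bis P2·P3 via (52.235,58.2): [(45.4087, 33.5732) (26.968, 0) (96, 0) (96, 82) (86.2944, 82)]  |A|=3468.0585
5. ⊥bis P2·P4 via (87.44,56.105): [(67.7012, 59.9774) (45.4087, 33.5732) (26.968, 0) (96, 0) (96, 54.4257)]  |A|=2971.0274
6. ⊥bis P2·P5 via (77.93,39.53): [(79.256, 57.7106) (75.0469, 0) (96, 0) (96, 54.4257)]  |A|=1060.259
7. ⊥bis P2·P6 via (51.99,34.56): [(79.256, 57.7106) (75.0469, 0) (96, 0) (96, 54.4257)]  |A|=1060.259
8. ⊥bis P2·P7 via (84.59,50.01): [(78.7136, 50.2734) (75.0469, 0) (96, 0) (96, 49.4985)]  |A|=954.5177
9. canonical 4-gon: [(78.7136, 50.2734) (75.0469, 0) (96, 0) (96, 49.4985)]
10. shoelace: 954.5177

Area of P2's cell: 954.5177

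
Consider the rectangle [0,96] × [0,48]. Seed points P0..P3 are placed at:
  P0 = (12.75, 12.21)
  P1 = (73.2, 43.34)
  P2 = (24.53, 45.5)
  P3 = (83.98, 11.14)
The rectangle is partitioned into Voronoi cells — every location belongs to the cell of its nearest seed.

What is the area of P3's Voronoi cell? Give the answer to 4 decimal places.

Area of P3's cell: 1196.1945

1. box [0,96]×[0,48]: [(0, 0) (96, 0) (96, 48) (0, 48)]
2. ⊥bis P3·P0 via (48.365,11.675): [(48.1896, 0) (96, 0) (96, 48) (48.9107, 48)]  |A|=2277.5931
3. ⊥bis P3·P1 via (78.59,27.24): [(48.4472, 17.1487) (48.1896, 0) (96, 0) (96, 33.0686)]  |A|=1196.1945
4. ⊥bis P3·P2 via (54.255,28.32): [(48.4472, 17.1487) (48.1896, 0) (96, 0) (96, 33.0686)]  |A|=1196.1945
5. canonical 4-gon: [(48.4472, 17.1487) (48.1896, 0) (96, 0) (96, 33.0686)]
6. shoelace: 1196.1945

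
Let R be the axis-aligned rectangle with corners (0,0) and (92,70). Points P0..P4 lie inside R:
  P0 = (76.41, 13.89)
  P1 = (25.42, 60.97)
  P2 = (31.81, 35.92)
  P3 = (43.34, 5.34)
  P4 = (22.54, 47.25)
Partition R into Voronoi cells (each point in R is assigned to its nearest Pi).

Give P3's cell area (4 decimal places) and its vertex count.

Area of P3's cell: 1030.3152 (4 vertices)

1. box [0,92]×[0,70]: [(0, 0) (92, 0) (92, 70) (0, 70)]
2. ⊥bis P3·P0 via (59.875,9.615): [(0, 0) (62.3609, 0) (44.2629, 70) (0, 70)]  |A|=3731.8329
3. ⊥bis P3·P1 via (34.38,33.155): [(0, 22.0802) (0, 0) (62.3609, 0) (52.2967, 38.9265)]  |A|=1791.107
4. ⊥bis P3·P2 via (37.575,20.63): [(0, 6.4626) (0, 0) (62.3609, 0) (55.2994, 27.3129)]  |A|=1030.3152
5. ⊥bis P3·P4 via (32.94,26.295): [(0, 6.4626) (0, 0) (62.3609, 0) (55.2994, 27.3129)]  |A|=1030.3152
6. canonical 4-gon: [(0, 6.4626) (0, 0) (62.3609, 0) (55.2994, 27.3129)]
7. shoelace: 1030.3152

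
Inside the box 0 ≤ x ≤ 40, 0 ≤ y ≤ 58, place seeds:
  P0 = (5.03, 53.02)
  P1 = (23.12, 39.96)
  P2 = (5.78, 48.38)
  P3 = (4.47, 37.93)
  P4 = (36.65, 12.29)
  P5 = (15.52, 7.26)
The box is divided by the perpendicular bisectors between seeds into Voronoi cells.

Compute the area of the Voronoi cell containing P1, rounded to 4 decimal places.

Area of P1's cell: 773.5987

1. box [0,40]×[0,58]: [(0, 0) (40, 0) (40, 58) (0, 58)]
2. ⊥bis P1·P0 via (14.075,46.49): [(0, 26.9941) (0, 0) (40, 0) (40, 58) (22.3846, 58)]  |A|=1972.9725
3. ⊥bis P1·P2 via (14.45,44.17): [(18.6613, 52.8427) (0, 14.4119) (0, 0) (40, 0) (40, 58) (22.3846, 58)]  |A|=1855.5727
4. ⊥bis P1·P3 via (13.795,38.945): [(18.6613, 52.8427) (13.4504, 42.1113) (18.0341, 0) (40, 0) (40, 58) (22.3846, 58)]  |A|=1378.9308
5. ⊥bis P1·P4 via (29.885,26.125): [(18.6613, 52.8427) (13.4504, 42.1113) (15.933, 19.3028) (40, 31.071) (40, 58) (22.3846, 58)]  |A|=793.0358
6. ⊥bis P1·P5 via (19.32,23.61): [(18.6613, 52.8427) (13.4504, 42.1113) (15.3641, 24.5294) (22.9949, 22.7559) (40, 31.071) (40, 58) (22.3846, 58)]  |A|=773.5987
7. canonical 7-gon: [(18.6613, 52.8427) (13.4504, 42.1113) (15.3641, 24.5294) (22.9949, 22.7559) (40, 31.071) (40, 58) (22.3846, 58)]
8. shoelace: 773.5987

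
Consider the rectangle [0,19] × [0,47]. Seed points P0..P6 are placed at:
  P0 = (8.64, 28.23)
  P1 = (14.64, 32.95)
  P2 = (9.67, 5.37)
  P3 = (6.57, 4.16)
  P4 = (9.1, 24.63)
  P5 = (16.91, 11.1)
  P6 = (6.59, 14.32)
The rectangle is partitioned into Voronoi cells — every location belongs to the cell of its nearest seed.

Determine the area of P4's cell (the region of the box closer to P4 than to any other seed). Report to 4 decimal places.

1. box [0,19]×[0,47]: [(0, 0) (19, 0) (19, 47) (0, 47)]
2. ⊥bis P4·P0 via (8.87,26.43): [(0, 25.2966) (0, 0) (19, 0) (19, 27.7244)]  |A|=503.6995
3. ⊥bis P4·P1 via (11.87,28.79): [(14.3606, 27.1316) (0, 25.2966) (0, 0) (19, 0) (19, 24.0424)]  |A|=495.1584
4. ⊥bis P4·P2 via (9.385,15): [(14.3606, 27.1316) (0, 25.2966) (0, 14.7223) (19, 15.2846) (19, 24.0424)]  |A|=210.0937
5. ⊥bis P4·P3 via (7.835,14.395): [(14.3606, 27.1316) (0, 25.2966) (0, 15.3634) (4.1851, 14.8461) (19, 15.2846) (19, 24.0424)]  |A|=208.7521
6. ⊥bis P4·P5 via (13.005,17.865): [(14.3606, 27.1316) (0, 25.2966) (0, 15.3634) (4.1851, 14.8461) (7.9691, 14.9581) (19, 21.3255) (19, 24.0424)]  |A|=175.4335
7. ⊥bis P4·P6 via (7.845,19.475): [(14.3606, 27.1316) (0, 25.2966) (0, 21.3849) (13.4361, 18.1138) (19, 21.3255) (19, 24.0424)]  |A|=120.0857
8. canonical 6-gon: [(14.3606, 27.1316) (0, 25.2966) (0, 21.3849) (13.4361, 18.1138) (19, 21.3255) (19, 24.0424)]
9. shoelace: 120.0857

Area of P4's cell: 120.0857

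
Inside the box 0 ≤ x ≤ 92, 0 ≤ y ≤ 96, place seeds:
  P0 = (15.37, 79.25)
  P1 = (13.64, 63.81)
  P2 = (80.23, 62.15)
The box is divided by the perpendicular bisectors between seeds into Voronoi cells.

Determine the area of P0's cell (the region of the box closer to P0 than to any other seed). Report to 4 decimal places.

Area of P0's cell: 1303.2849

1. box [0,92]×[0,96]: [(0, 0) (92, 0) (92, 96) (0, 96)]
2. ⊥bis P0·P1 via (14.505,71.53): [(0, 73.1552) (92, 62.8469) (92, 96) (0, 96)]  |A|=2575.8996
3. ⊥bis P0·P2 via (47.8,70.7): [(0, 73.1552) (47.0572, 67.8826) (54.4702, 96) (0, 96)]  |A|=1303.2849
4. canonical 4-gon: [(0, 73.1552) (47.0572, 67.8826) (54.4702, 96) (0, 96)]
5. shoelace: 1303.2849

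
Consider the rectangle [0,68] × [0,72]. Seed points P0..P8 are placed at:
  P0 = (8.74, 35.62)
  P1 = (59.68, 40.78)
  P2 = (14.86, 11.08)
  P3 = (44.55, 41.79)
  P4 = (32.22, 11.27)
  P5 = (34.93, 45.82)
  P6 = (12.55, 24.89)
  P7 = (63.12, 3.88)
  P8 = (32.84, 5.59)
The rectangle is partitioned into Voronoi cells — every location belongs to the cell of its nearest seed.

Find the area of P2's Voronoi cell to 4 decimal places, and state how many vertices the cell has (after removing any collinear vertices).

1. box [0,68]×[0,72]: [(0, 0) (68, 0) (68, 72) (0, 72)]
2. ⊥bis P2·P0 via (11.8,23.35): [(0, 20.4072) (0, 0) (68, 0) (68, 37.3656)]  |A|=1964.2773
3. ⊥bis P2·P1 via (37.27,25.93): [(35.125, 29.167) (0, 20.4072) (0, 0) (54.4525, 0)]  |A|=1152.51
4. ⊥bis P2·P3 via (29.705,26.435): [(49.8252, 6.9831) (28.57, 27.5323) (0, 20.4072) (0, 0) (54.4525, 0)]  |A|=1067.7873
5. ⊥bis P2·P4 via (23.54,11.175): [(23.3752, 26.2367) (0, 20.4072) (0, 0) (23.6623, 0)]  |A|=548.9215
6. ⊥bis P2·P5 via (24.895,28.45): [(23.3752, 26.2367) (0, 20.4072) (0, 0) (23.6623, 0)]  |A|=548.9215
7. ⊥bis P2·P6 via (13.705,17.985): [(23.4476, 19.6147) (0, 15.6926) (0, 0) (23.6623, 0)]  |A|=416.0407
8. ⊥bis P2·P7 via (38.99,7.48): [(23.4476, 19.6147) (0, 15.6926) (0, 0) (23.6623, 0)]  |A|=416.0407
9. ⊥bis P2·P8 via (23.85,8.335): [(23.5807, 7.4531) (23.4476, 19.6147) (0, 15.6926) (0, 0) (21.305, 0)]  |A|=407.256
10. canonical 5-gon: [(23.5807, 7.4531) (23.4476, 19.6147) (0, 15.6926) (0, 0) (21.305, 0)]
11. shoelace: 407.256

Area of P2's cell: 407.2560 (5 vertices)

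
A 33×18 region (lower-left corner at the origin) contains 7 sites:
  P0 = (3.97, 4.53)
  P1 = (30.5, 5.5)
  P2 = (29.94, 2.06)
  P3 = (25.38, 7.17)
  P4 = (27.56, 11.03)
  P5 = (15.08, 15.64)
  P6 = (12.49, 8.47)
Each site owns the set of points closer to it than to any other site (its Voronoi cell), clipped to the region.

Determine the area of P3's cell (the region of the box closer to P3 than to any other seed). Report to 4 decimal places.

1. box [0,33]×[0,18]: [(0, 0) (33, 0) (33, 18) (0, 18)]
2. ⊥bis P3·P0 via (14.675,5.85): [(15.3963, 0) (33, 0) (33, 18) (13.1768, 18)]  |A|=336.8415
3. ⊥bis P3·P1 via (27.94,6.335): [(15.3963, 0) (25.8737, 0) (31.7448, 18) (13.1768, 18)]  |A|=261.408
4. ⊥bis P3·P2 via (27.66,4.615): [(15.3963, 0) (22.4884, 0) (27.2636, 4.2613) (31.7448, 18) (13.1768, 18)]  |A|=254.195
5. ⊥bis P3·P4 via (26.47,9.1): [(13.3614, 16.5033) (15.3963, 0) (22.4884, 0) (27.2636, 4.2613) (28.4729, 7.9688)]  |A|=150.5447
6. ⊥bis P3·P5 via (20.23,11.405): [(20.9146, 12.2375) (14.8037, 4.8063) (15.3963, 0) (22.4884, 0) (27.2636, 4.2613) (28.4729, 7.9688)]  |A|=109.4459
7. ⊥bis P3·P6 via (18.935,7.82): [(20.9146, 12.2375) (19.1661, 10.1112) (18.1463, 0) (22.4884, 0) (27.2636, 4.2613) (28.4729, 7.9688)]  |A|=83.4877
8. canonical 6-gon: [(20.9146, 12.2375) (19.1661, 10.1112) (18.1463, 0) (22.4884, 0) (27.2636, 4.2613) (28.4729, 7.9688)]
9. shoelace: 83.4877

Area of P3's cell: 83.4877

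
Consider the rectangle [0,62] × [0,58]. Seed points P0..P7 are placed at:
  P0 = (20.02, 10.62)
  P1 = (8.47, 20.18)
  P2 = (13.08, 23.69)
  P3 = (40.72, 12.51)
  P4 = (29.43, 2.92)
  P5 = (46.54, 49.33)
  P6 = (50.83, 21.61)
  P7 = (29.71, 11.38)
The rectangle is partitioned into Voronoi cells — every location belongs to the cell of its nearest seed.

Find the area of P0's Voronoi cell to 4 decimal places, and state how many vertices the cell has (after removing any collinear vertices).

Area of P0's cell: 273.7440 (5 vertices)

1. box [0,62]×[0,58]: [(0, 0) (62, 0) (62, 58) (0, 58)]
2. ⊥bis P0·P1 via (14.245,15.4): [(1.4983, 0) (62, 0) (62, 58) (49.5053, 58)]  |A|=2116.8958
3. ⊥bis P0·P2 via (16.55,17.155): [(15.0293, 16.3475) (1.4983, 0) (62, 0) (62, 41.2884)]  |A|=1464.1981
4. ⊥bis P0·P3 via (30.37,11.565): [(29.2442, 23.8954) (15.0293, 16.3475) (1.4983, 0) (31.4259, 0)]  |A|=422.6906
5. ⊥bis P0·P4 via (24.725,6.77): [(30.1972, 13.4575) (29.2442, 23.8954) (15.0293, 16.3475) (1.4983, 0) (19.1853, 0)]  |A|=340.3263
6. ⊥bis P0·P5 via (33.28,29.975): [(30.1972, 13.4575) (29.2442, 23.8954) (15.0293, 16.3475) (1.4983, 0) (19.1853, 0)]  |A|=340.3263
7. ⊥bis P0·P6 via (35.425,16.115): [(30.1972, 13.4575) (29.2442, 23.8954) (15.0293, 16.3475) (1.4983, 0) (19.1853, 0)]  |A|=340.3263
8. ⊥bis P0·P7 via (24.865,11): [(25.1555, 7.2961) (24.0691, 21.1476) (15.0293, 16.3475) (1.4983, 0) (19.1853, 0)]  |A|=273.744
9. canonical 5-gon: [(25.1555, 7.2961) (24.0691, 21.1476) (15.0293, 16.3475) (1.4983, 0) (19.1853, 0)]
10. shoelace: 273.744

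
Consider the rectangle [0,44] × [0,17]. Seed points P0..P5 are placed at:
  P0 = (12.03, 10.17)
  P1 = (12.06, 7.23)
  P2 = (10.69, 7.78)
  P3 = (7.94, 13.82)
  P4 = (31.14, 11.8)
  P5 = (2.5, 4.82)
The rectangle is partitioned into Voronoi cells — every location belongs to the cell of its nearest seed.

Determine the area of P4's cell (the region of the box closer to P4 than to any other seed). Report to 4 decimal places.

1. box [0,44]×[0,17]: [(0, 0) (44, 0) (44, 17) (0, 17)]
2. ⊥bis P4·P0 via (21.585,10.985): [(22.522, 0) (44, 0) (44, 17) (21.0719, 17)]  |A|=377.4517
3. ⊥bis P4·P1 via (21.6,9.515): [(21.7714, 8.7992) (23.879, 0) (44, 0) (44, 17) (21.0719, 17)]  |A|=371.4812
4. ⊥bis P4·P2 via (20.915,9.79): [(21.7714, 8.7992) (23.879, 0) (44, 0) (44, 17) (21.0719, 17)]  |A|=371.4812
5. ⊥bis P4·P3 via (19.54,12.81): [(21.7714, 8.7992) (23.879, 0) (44, 0) (44, 17) (21.0719, 17)]  |A|=371.4812
6. ⊥bis P4·P5 via (16.82,8.31): [(21.7714, 8.7992) (23.879, 0) (44, 0) (44, 17) (21.0719, 17)]  |A|=371.4812
7. canonical 5-gon: [(21.7714, 8.7992) (23.879, 0) (44, 0) (44, 17) (21.0719, 17)]
8. shoelace: 371.4812

Area of P4's cell: 371.4812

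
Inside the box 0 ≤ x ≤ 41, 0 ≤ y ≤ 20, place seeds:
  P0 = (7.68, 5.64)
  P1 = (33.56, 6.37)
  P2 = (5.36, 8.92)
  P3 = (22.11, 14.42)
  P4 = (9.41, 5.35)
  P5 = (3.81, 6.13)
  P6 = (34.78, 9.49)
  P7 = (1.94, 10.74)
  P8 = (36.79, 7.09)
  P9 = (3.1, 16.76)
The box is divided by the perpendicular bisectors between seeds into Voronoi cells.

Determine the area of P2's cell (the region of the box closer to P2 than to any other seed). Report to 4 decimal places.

Area of P2's cell: 42.6546

1. box [0,41]×[0,20]: [(0, 0) (41, 0) (41, 20) (0, 20)]
2. ⊥bis P2·P0 via (6.52,7.28): [(0, 2.6683) (24.5034, 20) (0, 20)]  |A|=212.3433
3. ⊥bis P2·P1 via (19.46,7.645): [(0, 2.6683) (20.3089, 17.0331) (20.5772, 20) (0, 20)]  |A|=206.519
4. ⊥bis P2·P3 via (13.735,11.67): [(0, 2.6683) (13.5449, 12.2489) (10.9998, 20) (0, 20)]  |A|=160.0088
5. ⊥bis P2·P4 via (7.385,7.135): [(0, 2.6683) (9.1569, 9.1451) (13.0965, 13.6145) (10.9998, 20) (0, 20)]  |A|=156.3168
6. ⊥bis P2·P5 via (4.585,7.525): [(0, 10.0722) (5.8628, 6.8151) (9.1569, 9.1451) (13.0965, 13.6145) (10.9998, 20) (0, 20)]  |A|=134.613
7. ⊥bis P2·P6 via (20.07,9.205): [(0, 10.0722) (5.8628, 6.8151) (9.1569, 9.1451) (13.0965, 13.6145) (10.9998, 20) (0, 20)]  |A|=134.613
8. ⊥bis P2·P7 via (3.65,9.83): [(2.9166, 8.4519) (5.8628, 6.8151) (9.1569, 9.1451) (13.0965, 13.6145) (10.9998, 20) (9.0621, 20)]  |A|=67.8101
9. ⊥bis P2·P8 via (21.075,8.005): [(2.9166, 8.4519) (5.8628, 6.8151) (9.1569, 9.1451) (13.0965, 13.6145) (10.9998, 20) (9.0621, 20)]  |A|=67.8101
10. ⊥bis P2·P9 via (4.23,12.84): [(5.437, 13.1879) (2.9166, 8.4519) (5.8628, 6.8151) (9.1569, 9.1451) (13.0965, 13.6145) (12.5621, 15.2419)]  |A|=42.6546
11. canonical 6-gon: [(5.437, 13.1879) (2.9166, 8.4519) (5.8628, 6.8151) (9.1569, 9.1451) (13.0965, 13.6145) (12.5621, 15.2419)]
12. shoelace: 42.6546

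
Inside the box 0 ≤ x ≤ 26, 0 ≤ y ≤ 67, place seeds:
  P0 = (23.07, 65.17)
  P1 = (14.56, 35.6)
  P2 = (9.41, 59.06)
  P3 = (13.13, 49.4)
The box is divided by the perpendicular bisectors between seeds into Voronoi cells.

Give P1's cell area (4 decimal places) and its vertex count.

Area of P1's cell: 1102.7234 (4 vertices)

1. box [0,26]×[0,67]: [(0, 0) (26, 0) (26, 67) (0, 67)]
2. ⊥bis P1·P0 via (18.815,50.385): [(0, 55.7998) (0, 0) (26, 0) (26, 48.3172)]  |A|=1353.5212
3. ⊥bis P1·P2 via (11.985,47.33): [(21.8815, 49.5025) (0, 44.699) (0, 0) (26, 0) (26, 48.3172)]  |A|=1232.0706
4. ⊥bis P1·P3 via (13.845,42.5): [(0, 41.0653) (0, 0) (26, 0) (26, 43.7595)]  |A|=1102.7234
5. canonical 4-gon: [(0, 41.0653) (0, 0) (26, 0) (26, 43.7595)]
6. shoelace: 1102.7234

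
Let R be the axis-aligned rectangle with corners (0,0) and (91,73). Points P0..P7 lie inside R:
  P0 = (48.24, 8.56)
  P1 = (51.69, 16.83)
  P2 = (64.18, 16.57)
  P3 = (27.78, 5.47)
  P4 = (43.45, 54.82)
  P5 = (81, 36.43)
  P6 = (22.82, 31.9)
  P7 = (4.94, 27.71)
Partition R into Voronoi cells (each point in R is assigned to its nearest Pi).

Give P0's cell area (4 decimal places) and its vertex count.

1. box [0,91]×[0,73]: [(0, 0) (91, 0) (91, 73) (0, 73)]
2. ⊥bis P0·P1 via (49.965,12.695): [(0, 33.5389) (0, 0) (80.3962, 0)]  |A|=1348.2011
3. ⊥bis P0·P2 via (56.21,12.565): [(57.7837, 9.4333) (0, 33.5389) (0, 0) (62.524, 0)]  |A|=1263.9047
4. ⊥bis P0·P3 via (38.01,7.015): [(57.7837, 9.4333) (36.2906, 18.3995) (39.0695, 0) (62.524, 0)]  |A|=295.9003
5. ⊥bis P0·P4 via (45.845,31.69): [(57.7837, 9.4333) (36.2906, 18.3995) (39.0695, 0) (62.524, 0)]  |A|=295.9003
6. ⊥bis P0·P5 via (64.62,22.495): [(57.7837, 9.4333) (36.2906, 18.3995) (39.0695, 0) (62.524, 0)]  |A|=295.9003
7. ⊥bis P0·P6 via (35.53,20.23): [(57.7837, 9.4333) (36.2906, 18.3995) (39.0695, 0) (62.524, 0)]  |A|=295.9003
8. ⊥bis P0·P7 via (26.59,18.135): [(57.7837, 9.4333) (36.2906, 18.3995) (39.0695, 0) (62.524, 0)]  |A|=295.9003
9. canonical 4-gon: [(57.7837, 9.4333) (36.2906, 18.3995) (39.0695, 0) (62.524, 0)]
10. shoelace: 295.9003

Area of P0's cell: 295.9003 (4 vertices)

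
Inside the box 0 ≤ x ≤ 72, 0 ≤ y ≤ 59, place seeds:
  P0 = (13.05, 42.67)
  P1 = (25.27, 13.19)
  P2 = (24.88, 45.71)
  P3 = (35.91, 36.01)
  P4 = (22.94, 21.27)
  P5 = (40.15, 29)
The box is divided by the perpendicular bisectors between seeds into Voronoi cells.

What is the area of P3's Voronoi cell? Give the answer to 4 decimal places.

Area of P3's cell: 668.6413

1. box [0,72]×[0,59]: [(0, 0) (72, 0) (72, 59) (0, 59)]
2. ⊥bis P3·P0 via (24.48,39.34): [(13.0187, 0) (72, 0) (72, 59) (30.2077, 59)]  |A|=2972.8195
3. ⊥bis P3·P1 via (30.59,24.6): [(21.43, 28.8709) (72, 5.2923) (72, 59) (30.2077, 59)]  |A|=1987.5822
4. ⊥bis P3·P2 via (30.395,40.86): [(22.2119, 31.5549) (21.43, 28.8709) (72, 5.2923) (72, 59) (46.3477, 59)]  |A|=1766.1006
5. ⊥bis P3·P4 via (29.425,28.64): [(23.9134, 33.4897) (37.8783, 21.2018) (72, 5.2923) (72, 59) (46.3477, 59)]  |A|=1717.0648
6. ⊥bis P3·P5 via (38.03,32.505): [(23.9134, 33.4897) (30.3273, 27.846) (72, 53.0518) (72, 59) (46.3477, 59)]  |A|=668.6413
7. canonical 5-gon: [(23.9134, 33.4897) (30.3273, 27.846) (72, 53.0518) (72, 59) (46.3477, 59)]
8. shoelace: 668.6413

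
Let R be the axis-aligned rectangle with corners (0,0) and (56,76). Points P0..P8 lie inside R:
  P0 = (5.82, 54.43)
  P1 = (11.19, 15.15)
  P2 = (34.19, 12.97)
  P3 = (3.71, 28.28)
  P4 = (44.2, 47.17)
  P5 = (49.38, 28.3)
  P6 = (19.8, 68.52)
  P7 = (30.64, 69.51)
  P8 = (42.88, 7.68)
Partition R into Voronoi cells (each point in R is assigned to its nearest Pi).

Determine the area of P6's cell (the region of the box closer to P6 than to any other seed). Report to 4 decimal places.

Area of P6's cell: 373.6825

1. box [0,56]×[0,76]: [(0, 0) (56, 0) (56, 76) (0, 76)]
2. ⊥bis P6·P0 via (12.81,61.475): [(0, 74.185) (56, 18.6222) (56, 76) (0, 76)]  |A|=1657.3991
3. ⊥bis P6·P1 via (15.495,41.835): [(0, 74.185) (35.9266, 38.5388) (56, 35.3005) (56, 76) (0, 76)]  |A|=1490.0045
4. ⊥bis P6·P2 via (26.995,40.745): [(0, 74.185) (32.3143, 42.1229) (56, 48.2586) (56, 76) (0, 76)]  |A|=1306.4194
5. ⊥bis P6·P3 via (11.755,48.4): [(0, 74.185) (32.3143, 42.1229) (56, 48.2586) (56, 76) (0, 76)]  |A|=1306.4194
6. ⊥bis P6·P4 via (32,57.845): [(0, 74.185) (24.7823, 49.5962) (47.8856, 76) (0, 76)]  |A|=654.6717
7. ⊥bis P6·P5 via (34.59,48.41): [(0, 74.185) (24.7823, 49.5962) (47.8856, 76) (0, 76)]  |A|=654.6717
8. ⊥bis P6·P7 via (25.22,69.015): [(0, 74.185) (24.7823, 49.5962) (26.7845, 51.8844) (24.5821, 76) (0, 76)]  |A|=373.6825
9. ⊥bis P6·P8 via (31.34,38.1): [(0, 74.185) (24.7823, 49.5962) (26.7845, 51.8844) (24.5821, 76) (0, 76)]  |A|=373.6825
10. canonical 5-gon: [(0, 74.185) (24.7823, 49.5962) (26.7845, 51.8844) (24.5821, 76) (0, 76)]
11. shoelace: 373.6825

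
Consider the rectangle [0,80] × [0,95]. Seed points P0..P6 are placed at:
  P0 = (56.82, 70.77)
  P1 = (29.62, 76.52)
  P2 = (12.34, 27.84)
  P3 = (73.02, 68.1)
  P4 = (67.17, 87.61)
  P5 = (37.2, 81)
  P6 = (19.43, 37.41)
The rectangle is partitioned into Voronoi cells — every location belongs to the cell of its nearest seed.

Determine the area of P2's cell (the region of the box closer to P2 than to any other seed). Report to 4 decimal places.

1. box [0,80]×[0,95]: [(0, 0) (80, 0) (80, 95) (0, 95)]
2. ⊥bis P2·P0 via (34.58,49.305): [(0, 85.1335) (0, 0) (80, 0) (80, 2.2451)]  |A|=3495.1447
3. ⊥bis P2·P1 via (20.98,52.18): [(37.4467, 46.3348) (0, 59.6273) (0, 0) (80, 0) (80, 2.2451)]  |A|=3017.5827
4. ⊥bis P2·P3 via (42.68,47.97): [(57.6609, 25.3908) (37.4467, 46.3348) (0, 59.6273) (0, 0) (74.5072, 0)]  |A|=2922.7722
5. ⊥bis P2·P4 via (39.755,57.725): [(57.6609, 25.3908) (37.4467, 46.3348) (0, 59.6273) (0, 0) (74.5072, 0)]  |A|=2922.7722
6. ⊥bis P2·P5 via (24.77,54.42): [(57.6609, 25.3908) (37.4467, 46.3348) (0, 59.6273) (0, 0) (74.5072, 0)]  |A|=2922.7722
7. ⊥bis P2·P6 via (15.885,32.625): [(0, 44.3935) (0, 0) (59.9218, 0)]  |A|=1330.0706
8. canonical 3-gon: [(0, 44.3935) (0, 0) (59.9218, 0)]
9. shoelace: 1330.0706

Area of P2's cell: 1330.0706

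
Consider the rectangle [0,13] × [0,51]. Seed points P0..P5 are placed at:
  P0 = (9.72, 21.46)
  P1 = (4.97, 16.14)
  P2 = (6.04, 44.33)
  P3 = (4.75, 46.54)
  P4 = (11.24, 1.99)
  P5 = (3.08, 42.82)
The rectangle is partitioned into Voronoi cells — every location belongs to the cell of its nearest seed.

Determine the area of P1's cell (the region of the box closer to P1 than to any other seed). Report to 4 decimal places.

Area of P1's cell: 145.6085

1. box [0,13]×[0,51]: [(0, 0) (13, 0) (13, 51) (0, 51)]
2. ⊥bis P1·P0 via (7.345,18.8): [(0, 25.358) (0, 0) (13, 0) (13, 13.7509)]  |A|=254.208
3. ⊥bis P1·P2 via (5.505,30.235): [(0, 25.358) (0, 0) (13, 0) (13, 13.7509)]  |A|=254.208
4. ⊥bis P1·P3 via (4.86,31.34): [(0, 25.358) (0, 0) (13, 0) (13, 13.7509)]  |A|=254.208
5. ⊥bis P1·P4 via (8.105,9.065): [(0, 25.358) (0, 5.4736) (13, 11.234) (13, 13.7509)]  |A|=145.6085
6. ⊥bis P1·P5 via (4.025,29.48): [(0, 25.358) (0, 5.4736) (13, 11.234) (13, 13.7509)]  |A|=145.6085
7. canonical 4-gon: [(0, 25.358) (0, 5.4736) (13, 11.234) (13, 13.7509)]
8. shoelace: 145.6085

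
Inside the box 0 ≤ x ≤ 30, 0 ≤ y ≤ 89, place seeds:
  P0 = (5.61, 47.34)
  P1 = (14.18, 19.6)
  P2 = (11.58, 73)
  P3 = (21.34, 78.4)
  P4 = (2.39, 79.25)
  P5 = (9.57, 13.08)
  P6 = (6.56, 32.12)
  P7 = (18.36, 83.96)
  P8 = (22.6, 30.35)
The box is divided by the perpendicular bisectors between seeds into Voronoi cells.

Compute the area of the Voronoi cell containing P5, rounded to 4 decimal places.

1. box [0,30]×[0,89]: [(0, 0) (30, 0) (30, 89) (0, 89)]
2. ⊥bis P5·P0 via (7.59,30.21): [(0, 29.3327) (0, 0) (30, 0) (30, 32.8003)]  |A|=931.9949
3. ⊥bis P5·P1 via (11.875,16.34): [(0, 24.7363) (0, 0) (30, 0) (30, 3.5246)]  |A|=423.9136
4. ⊥bis P5·P2 via (10.575,43.04): [(0, 24.7363) (0, 0) (30, 0) (30, 3.5246)]  |A|=423.9136
5. ⊥bis P5·P3 via (15.455,45.74): [(0, 24.7363) (0, 0) (30, 0) (30, 3.5246)]  |A|=423.9136
6. ⊥bis P5·P4 via (5.98,46.165): [(0, 24.7363) (0, 0) (30, 0) (30, 3.5246)]  |A|=423.9136
7. ⊥bis P5·P6 via (8.065,22.6): [(3.943, 21.9484) (0, 21.325) (0, 0) (30, 0) (30, 3.5246)]  |A|=417.1883
8. ⊥bis P5·P7 via (13.965,48.52): [(3.943, 21.9484) (0, 21.325) (0, 0) (30, 0) (30, 3.5246)]  |A|=417.1883
9. ⊥bis P5·P8 via (16.085,21.715): [(3.943, 21.9484) (0, 21.325) (0, 0) (30, 0) (30, 3.5246)]  |A|=417.1883
10. canonical 5-gon: [(3.943, 21.9484) (0, 21.325) (0, 0) (30, 0) (30, 3.5246)]
11. shoelace: 417.1883

Area of P5's cell: 417.1883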